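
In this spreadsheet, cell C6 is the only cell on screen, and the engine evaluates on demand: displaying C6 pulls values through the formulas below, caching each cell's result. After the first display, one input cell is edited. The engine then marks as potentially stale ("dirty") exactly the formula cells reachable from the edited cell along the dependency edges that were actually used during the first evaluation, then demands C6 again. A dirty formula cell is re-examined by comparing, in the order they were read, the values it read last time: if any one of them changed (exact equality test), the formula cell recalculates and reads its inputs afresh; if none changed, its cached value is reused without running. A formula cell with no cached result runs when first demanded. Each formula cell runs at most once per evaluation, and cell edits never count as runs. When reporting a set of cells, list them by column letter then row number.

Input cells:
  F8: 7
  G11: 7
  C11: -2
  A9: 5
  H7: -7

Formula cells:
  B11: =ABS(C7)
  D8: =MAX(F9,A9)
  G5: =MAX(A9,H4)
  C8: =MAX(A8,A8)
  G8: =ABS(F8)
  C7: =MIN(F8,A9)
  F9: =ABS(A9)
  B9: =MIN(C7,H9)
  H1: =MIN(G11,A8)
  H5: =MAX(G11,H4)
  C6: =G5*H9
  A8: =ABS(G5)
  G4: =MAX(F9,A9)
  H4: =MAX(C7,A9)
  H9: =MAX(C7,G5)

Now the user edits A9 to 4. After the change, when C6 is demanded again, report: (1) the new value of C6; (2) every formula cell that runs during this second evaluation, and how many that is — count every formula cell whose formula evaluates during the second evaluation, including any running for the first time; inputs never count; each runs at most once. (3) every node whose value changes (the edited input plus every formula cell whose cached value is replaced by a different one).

Initial pass — values computed on the first demand:
  C7 = MIN(7, 5) = 5
  H4 = MAX(5, 5) = 5
  G5 = MAX(5, 5) = 5
  H9 = MAX(5, 5) = 5
  C6 = 5 * 5 = 25

Second demand — change propagation:
  C7: re-runs because A9 5->4; new result 4.
  H4: re-runs because C7 5->4; A9 5->4; new result 4.
  G5: re-runs because A9 5->4; H4 5->4; new result 4.
  H9: re-runs because C7 5->4; G5 5->4; new result 4.
  C6: re-runs because G5 5->4; H9 5->4; new result 16.

C6 now evaluates to 16.
Run set: C6, C7, G5, H4, H9 (5 run).
Changed values: A9, C6, C7, G5, H4, H9.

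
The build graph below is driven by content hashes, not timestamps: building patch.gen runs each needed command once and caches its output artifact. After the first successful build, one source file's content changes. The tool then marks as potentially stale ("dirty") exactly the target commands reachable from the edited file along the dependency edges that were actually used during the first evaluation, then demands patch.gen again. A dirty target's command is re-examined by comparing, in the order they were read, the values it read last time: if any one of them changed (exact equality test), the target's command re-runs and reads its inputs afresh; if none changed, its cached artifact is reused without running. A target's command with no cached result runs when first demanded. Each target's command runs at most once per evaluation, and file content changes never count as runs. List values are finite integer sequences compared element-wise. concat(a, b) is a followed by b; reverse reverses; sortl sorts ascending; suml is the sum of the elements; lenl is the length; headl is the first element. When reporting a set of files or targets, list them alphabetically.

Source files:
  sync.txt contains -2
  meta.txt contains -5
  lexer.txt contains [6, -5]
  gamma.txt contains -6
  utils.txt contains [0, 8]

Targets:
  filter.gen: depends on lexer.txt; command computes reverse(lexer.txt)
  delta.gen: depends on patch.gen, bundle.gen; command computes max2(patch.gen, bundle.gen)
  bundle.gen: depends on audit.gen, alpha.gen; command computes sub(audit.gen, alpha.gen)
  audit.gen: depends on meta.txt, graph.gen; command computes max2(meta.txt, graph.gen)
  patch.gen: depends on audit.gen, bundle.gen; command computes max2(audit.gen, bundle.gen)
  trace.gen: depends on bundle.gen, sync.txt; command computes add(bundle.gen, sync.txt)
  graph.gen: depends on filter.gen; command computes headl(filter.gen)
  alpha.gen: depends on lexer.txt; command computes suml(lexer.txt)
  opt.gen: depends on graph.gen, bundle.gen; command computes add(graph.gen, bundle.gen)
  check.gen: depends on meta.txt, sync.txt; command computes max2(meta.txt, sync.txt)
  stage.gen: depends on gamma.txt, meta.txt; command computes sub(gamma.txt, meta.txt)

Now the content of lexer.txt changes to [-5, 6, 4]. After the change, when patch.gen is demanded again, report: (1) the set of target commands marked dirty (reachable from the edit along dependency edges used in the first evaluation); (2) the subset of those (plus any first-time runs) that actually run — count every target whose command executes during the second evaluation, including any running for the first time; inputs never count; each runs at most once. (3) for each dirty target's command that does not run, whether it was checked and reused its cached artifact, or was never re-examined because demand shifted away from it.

Dirty set: alpha.gen, audit.gen, bundle.gen, filter.gen, graph.gen, patch.gen.
Run set: alpha.gen, audit.gen, bundle.gen, filter.gen, graph.gen, patch.gen (6 run).
All dirty target commands ended up running.

Initial pass — values computed on the first demand:
  alpha.gen = suml([6, -5]) = 1
  filter.gen = reverse([6, -5]) = [-5, 6]
  graph.gen = headl([-5, 6]) = -5
  audit.gen = max2(-5, -5) = -5
  bundle.gen = sub(-5, 1) = -6
  patch.gen = max2(-5, -6) = -5

Second demand — change propagation:
  alpha.gen: re-runs because lexer.txt [6, -5]->[-5, 6, 4]; new result 5.
  filter.gen: re-runs because lexer.txt [6, -5]->[-5, 6, 4]; new result [4, 6, -5].
  graph.gen: re-runs because filter.gen [-5, 6]->[4, 6, -5]; new result 4.
  audit.gen: re-runs because graph.gen -5->4; new result 4.
  bundle.gen: re-runs because audit.gen -5->4; alpha.gen 1->5; new result -1.
  patch.gen: re-runs because audit.gen -5->4; bundle.gen -6->-1; new result 4.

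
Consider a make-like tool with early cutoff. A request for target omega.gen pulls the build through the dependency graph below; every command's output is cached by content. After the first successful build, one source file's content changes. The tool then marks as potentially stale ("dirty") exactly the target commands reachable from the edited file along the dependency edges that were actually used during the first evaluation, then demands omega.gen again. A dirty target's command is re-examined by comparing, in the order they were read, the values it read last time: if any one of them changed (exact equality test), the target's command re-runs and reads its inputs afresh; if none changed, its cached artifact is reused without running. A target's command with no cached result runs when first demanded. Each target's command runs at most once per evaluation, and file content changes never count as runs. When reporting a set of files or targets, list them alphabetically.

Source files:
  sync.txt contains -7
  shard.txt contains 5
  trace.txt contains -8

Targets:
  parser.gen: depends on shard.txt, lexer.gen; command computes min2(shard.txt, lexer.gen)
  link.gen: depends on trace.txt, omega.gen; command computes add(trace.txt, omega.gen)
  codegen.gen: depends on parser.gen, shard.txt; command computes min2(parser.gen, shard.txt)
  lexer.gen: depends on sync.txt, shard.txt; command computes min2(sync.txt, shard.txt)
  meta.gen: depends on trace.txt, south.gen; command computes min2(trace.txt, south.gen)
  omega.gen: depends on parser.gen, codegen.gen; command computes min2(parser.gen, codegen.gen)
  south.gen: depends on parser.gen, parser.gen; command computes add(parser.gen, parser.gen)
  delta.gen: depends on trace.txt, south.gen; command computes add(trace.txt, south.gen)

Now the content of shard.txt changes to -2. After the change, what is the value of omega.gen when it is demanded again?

Demanding omega.gen again yields -7.
Note where the cutoff bites: omega.gen is checked, finds nothing changed, and keeps its cache.

First demand of the output computes:
  lexer.gen = min2(-7, 5) = -7
  parser.gen = min2(5, -7) = -7
  codegen.gen = min2(-7, 5) = -7
  omega.gen = min2(-7, -7) = -7

After the edit, cleaning proceeds:
  lexer.gen: a read changed (shard.txt 5->-2) — executes, giving -7 — identical to its old value.
  parser.gen: a read changed (shard.txt 5->-2) — executes, giving -7 — identical to its old value.
  codegen.gen: a read changed (shard.txt 5->-2) — executes, giving -7 — identical to its old value.
  omega.gen: dirty, but its reads are unchanged (parser.gen unchanged, codegen.gen unchanged); cached -7 stands.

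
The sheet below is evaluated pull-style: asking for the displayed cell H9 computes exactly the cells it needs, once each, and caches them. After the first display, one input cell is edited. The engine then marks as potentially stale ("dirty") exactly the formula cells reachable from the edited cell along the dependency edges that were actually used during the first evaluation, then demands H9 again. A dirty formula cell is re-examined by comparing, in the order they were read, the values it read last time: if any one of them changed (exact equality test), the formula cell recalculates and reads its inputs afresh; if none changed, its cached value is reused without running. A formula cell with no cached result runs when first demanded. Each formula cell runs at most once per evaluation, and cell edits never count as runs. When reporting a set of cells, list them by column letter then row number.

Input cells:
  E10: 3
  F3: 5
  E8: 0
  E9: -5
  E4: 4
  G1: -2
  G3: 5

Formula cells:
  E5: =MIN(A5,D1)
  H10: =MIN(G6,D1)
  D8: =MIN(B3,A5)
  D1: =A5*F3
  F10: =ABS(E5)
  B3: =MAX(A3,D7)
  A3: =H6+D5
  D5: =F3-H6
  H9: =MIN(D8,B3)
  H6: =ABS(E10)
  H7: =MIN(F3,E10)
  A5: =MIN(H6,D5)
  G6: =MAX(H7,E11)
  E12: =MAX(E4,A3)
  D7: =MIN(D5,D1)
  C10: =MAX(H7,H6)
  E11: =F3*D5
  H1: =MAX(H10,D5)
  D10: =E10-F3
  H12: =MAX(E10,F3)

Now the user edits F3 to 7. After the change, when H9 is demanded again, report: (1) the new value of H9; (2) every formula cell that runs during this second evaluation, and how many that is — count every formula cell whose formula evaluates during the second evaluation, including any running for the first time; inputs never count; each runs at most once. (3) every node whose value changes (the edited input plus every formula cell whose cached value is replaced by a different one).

First demand of the output computes:
  H6 = ABS(3) = 3
  D5 = 5 - 3 = 2
  A3 = 3 + 2 = 5
  A5 = MIN(3, 2) = 2
  D1 = 2 * 5 = 10
  D7 = MIN(2, 10) = 2
  B3 = MAX(5, 2) = 5
  D8 = MIN(5, 2) = 2
  H9 = MIN(2, 5) = 2

After the edit, cleaning proceeds:
  D5: a read changed (F3 5->7) — executes, giving 4.
  A3: a read changed (D5 2->4) — executes, giving 7.
  A5: a read changed (D5 2->4) — executes, giving 3.
  D1: a read changed (A5 2->3; F3 5->7) — executes, giving 21.
  D7: a read changed (D5 2->4; D1 10->21) — executes, giving 4.
  B3: a read changed (A3 5->7; D7 2->4) — executes, giving 7.
  D8: a read changed (B3 5->7; A5 2->3) — executes, giving 3.
  H9: a read changed (D8 2->3; B3 5->7) — executes, giving 3.

Demanding H9 again yields 3.
8 formula cells run: A3, A5, B3, D1, D5, D7, D8, H9.
The nodes whose values change: A3, A5, B3, D1, D5, D7, D8, F3, H9.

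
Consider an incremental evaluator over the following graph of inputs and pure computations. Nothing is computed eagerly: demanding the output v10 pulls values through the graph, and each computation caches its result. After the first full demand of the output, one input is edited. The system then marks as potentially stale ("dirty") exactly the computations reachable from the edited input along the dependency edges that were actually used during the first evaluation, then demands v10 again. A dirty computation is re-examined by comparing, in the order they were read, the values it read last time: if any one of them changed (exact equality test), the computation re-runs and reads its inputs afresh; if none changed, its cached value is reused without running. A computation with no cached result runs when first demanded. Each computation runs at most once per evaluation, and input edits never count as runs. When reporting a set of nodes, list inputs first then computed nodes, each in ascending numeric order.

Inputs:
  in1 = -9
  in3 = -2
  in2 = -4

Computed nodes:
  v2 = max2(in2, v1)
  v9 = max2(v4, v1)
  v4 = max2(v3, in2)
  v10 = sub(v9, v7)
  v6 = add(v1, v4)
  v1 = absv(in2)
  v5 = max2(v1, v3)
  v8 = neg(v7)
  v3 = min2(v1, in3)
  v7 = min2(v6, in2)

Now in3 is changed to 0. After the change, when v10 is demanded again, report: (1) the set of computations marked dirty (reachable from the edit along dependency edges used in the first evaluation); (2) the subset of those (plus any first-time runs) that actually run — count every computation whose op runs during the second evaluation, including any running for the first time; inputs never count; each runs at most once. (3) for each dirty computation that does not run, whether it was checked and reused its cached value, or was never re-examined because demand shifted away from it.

Initial pass — values computed on the first demand:
  v1 = absv(-4) = 4
  v3 = min2(4, -2) = -2
  v4 = max2(-2, -4) = -2
  v6 = add(4, -2) = 2
  v7 = min2(2, -4) = -4
  v9 = max2(-2, 4) = 4
  v10 = sub(4, -4) = 8

Second demand — change propagation:
  v3: re-runs because in3 -2->0; new result 0.
  v4: re-runs because v3 -2->0; new result 0.
  v6: re-runs because v4 -2->0; new result 4.
  v7: re-runs because v6 2->4; new result -4 (unchanged).
  v9: re-runs because v4 -2->0; new result 4 (unchanged).
  v10: re-examined; everything it read last time is the same (v9 unchanged, v7 unchanged) — cache 8 kept, no run.

The important point: at v10 every value read last time is unchanged, so the dirty flag clears without a run.

Dirty set: v3, v4, v6, v7, v9, v10.
Run set: v3, v4, v6, v7, v9 (5 run).
Re-examined without running (cache reused): v10.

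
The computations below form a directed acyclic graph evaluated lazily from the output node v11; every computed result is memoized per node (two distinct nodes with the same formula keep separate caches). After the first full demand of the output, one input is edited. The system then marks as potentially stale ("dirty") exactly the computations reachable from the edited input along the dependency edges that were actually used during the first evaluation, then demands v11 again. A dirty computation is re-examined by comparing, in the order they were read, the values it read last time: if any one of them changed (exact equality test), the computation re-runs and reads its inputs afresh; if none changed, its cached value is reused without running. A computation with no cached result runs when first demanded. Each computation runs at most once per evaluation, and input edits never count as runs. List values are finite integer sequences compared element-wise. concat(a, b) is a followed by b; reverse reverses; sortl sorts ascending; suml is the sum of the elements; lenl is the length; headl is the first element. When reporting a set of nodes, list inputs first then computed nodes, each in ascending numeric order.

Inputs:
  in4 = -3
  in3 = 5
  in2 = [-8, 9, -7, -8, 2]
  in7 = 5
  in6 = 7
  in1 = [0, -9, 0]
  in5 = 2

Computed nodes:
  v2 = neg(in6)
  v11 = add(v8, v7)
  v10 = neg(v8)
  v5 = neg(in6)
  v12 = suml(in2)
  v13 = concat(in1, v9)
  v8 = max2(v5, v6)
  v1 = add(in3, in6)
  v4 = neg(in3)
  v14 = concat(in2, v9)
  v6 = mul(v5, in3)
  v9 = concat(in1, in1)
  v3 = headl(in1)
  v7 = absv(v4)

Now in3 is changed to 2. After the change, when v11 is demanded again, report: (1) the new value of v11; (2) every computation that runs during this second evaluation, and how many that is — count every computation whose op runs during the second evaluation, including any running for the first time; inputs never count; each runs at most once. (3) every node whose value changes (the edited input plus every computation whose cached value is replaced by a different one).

First demand of the output computes:
  v4 = neg(5) = -5
  v5 = neg(7) = -7
  v6 = mul(-7, 5) = -35
  v7 = absv(-5) = 5
  v8 = max2(-7, -35) = -7
  v11 = add(-7, 5) = -2

After the edit, cleaning proceeds:
  v4: a read changed (in3 5->2) — executes, giving -2.
  v6: a read changed (in3 5->2) — executes, giving -14.
  v7: a read changed (v4 -5->-2) — executes, giving 2.
  v8: a read changed (v6 -35->-14) — executes, giving -7 — identical to its old value.
  v11: a read changed (v7 5->2) — executes, giving -5.

Demanding v11 again yields -5.
5 computations run: v4, v6, v7, v8, v11.
The nodes whose values change: in3, v4, v6, v7, v11.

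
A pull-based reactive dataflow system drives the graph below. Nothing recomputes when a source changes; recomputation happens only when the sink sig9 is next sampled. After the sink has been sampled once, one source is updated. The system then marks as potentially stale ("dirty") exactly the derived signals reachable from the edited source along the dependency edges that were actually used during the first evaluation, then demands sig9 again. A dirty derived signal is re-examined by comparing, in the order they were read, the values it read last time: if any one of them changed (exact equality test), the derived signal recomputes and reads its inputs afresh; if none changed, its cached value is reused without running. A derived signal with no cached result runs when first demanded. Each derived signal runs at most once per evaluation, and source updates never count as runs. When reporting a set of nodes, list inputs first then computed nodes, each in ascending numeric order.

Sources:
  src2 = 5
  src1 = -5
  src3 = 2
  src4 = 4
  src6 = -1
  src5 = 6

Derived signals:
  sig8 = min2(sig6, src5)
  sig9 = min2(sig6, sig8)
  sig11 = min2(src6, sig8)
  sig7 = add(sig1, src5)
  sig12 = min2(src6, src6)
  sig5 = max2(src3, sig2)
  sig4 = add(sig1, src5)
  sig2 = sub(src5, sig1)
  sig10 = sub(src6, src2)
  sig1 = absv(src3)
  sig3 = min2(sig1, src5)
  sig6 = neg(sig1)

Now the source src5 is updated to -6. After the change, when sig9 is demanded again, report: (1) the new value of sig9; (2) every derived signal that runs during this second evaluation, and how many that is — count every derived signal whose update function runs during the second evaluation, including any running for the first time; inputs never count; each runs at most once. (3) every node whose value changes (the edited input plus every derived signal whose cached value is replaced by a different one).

First evaluation (everything demanded from the output):
  sig1 = absv(2) = 2
  sig6 = neg(2) = -2
  sig8 = min2(-2, 6) = -2
  sig9 = min2(-2, -2) = -2

Propagation after the edit:
  sig8: runs — src5 6->-6; result -6.
  sig9: runs — sig8 -2->-6; result -6.

New value of sig9: -6.
Derived signals that run: sig8, sig9 — 2 in total.
Values that change: src5, sig8, sig9.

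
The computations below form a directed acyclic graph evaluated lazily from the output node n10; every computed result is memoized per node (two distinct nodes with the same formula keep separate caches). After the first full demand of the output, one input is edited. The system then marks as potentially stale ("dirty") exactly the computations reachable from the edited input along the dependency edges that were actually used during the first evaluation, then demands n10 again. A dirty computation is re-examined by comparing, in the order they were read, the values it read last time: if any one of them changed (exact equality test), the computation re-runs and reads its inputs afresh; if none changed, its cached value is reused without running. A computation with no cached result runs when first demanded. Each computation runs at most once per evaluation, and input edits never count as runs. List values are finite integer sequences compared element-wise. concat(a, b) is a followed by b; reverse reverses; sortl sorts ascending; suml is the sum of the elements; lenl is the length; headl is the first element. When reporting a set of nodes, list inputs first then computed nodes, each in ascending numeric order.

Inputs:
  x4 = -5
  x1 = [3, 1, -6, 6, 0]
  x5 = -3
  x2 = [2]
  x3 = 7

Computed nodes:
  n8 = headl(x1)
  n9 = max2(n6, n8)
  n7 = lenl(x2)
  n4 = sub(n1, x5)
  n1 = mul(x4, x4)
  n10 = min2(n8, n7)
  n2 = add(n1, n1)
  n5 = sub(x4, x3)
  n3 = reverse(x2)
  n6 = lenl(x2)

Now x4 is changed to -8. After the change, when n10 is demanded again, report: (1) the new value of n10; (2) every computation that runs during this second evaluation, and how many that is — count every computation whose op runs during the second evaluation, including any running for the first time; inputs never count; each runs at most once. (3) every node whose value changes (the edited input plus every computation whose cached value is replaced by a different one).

First demand of the output computes:
  n7 = lenl([2]) = 1
  n8 = headl([3, 1, -6, 6, 0]) = 3
  n10 = min2(3, 1) = 1

After the edit, cleaning proceeds:
  x4 only reaches undemanded nodes; the second demand re-runs nothing.

Note the shortcut — x4 feeds only undemanded nodes, so no recomputation happens.

Demanding n10 again yields 1.
0 computations run: none.
The nodes whose values change: x4.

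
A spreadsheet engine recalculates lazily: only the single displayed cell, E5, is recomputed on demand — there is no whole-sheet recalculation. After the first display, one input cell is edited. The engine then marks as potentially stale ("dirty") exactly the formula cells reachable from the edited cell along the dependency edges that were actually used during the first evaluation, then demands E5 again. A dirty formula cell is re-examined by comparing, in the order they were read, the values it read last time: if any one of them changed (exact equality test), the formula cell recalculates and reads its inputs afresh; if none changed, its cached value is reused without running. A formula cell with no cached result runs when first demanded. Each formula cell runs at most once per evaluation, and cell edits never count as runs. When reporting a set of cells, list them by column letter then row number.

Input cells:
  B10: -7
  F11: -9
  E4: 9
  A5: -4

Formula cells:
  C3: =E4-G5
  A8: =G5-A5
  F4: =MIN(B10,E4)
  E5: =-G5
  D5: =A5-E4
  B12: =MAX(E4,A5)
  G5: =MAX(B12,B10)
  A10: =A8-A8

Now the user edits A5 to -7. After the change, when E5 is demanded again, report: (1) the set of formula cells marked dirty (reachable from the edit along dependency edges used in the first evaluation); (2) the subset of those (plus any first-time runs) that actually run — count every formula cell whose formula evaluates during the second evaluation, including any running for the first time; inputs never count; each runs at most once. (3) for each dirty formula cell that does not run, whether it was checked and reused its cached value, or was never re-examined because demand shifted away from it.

Marked dirty: B12, E5, G5.
Formula cells that run: B12 — 1 in total.
Checked but reused from cache: E5, G5.
Key observation: the change is absorbed at B12 — it re-runs but produces the same value, and the output's value is unchanged.

First evaluation (everything demanded from the output):
  B12 = MAX(9, -4) = 9
  G5 = MAX(9, -7) = 9
  E5 = -(9) = -9

Propagation after the edit:
  B12: runs — A5 -4->-7; result 9 (same value as before).
  G5: checked — values it read are unchanged (B12 unchanged, B10 unchanged); reused cached 9 without running.
  E5: checked — values it read are unchanged (G5 unchanged); reused cached -9 without running.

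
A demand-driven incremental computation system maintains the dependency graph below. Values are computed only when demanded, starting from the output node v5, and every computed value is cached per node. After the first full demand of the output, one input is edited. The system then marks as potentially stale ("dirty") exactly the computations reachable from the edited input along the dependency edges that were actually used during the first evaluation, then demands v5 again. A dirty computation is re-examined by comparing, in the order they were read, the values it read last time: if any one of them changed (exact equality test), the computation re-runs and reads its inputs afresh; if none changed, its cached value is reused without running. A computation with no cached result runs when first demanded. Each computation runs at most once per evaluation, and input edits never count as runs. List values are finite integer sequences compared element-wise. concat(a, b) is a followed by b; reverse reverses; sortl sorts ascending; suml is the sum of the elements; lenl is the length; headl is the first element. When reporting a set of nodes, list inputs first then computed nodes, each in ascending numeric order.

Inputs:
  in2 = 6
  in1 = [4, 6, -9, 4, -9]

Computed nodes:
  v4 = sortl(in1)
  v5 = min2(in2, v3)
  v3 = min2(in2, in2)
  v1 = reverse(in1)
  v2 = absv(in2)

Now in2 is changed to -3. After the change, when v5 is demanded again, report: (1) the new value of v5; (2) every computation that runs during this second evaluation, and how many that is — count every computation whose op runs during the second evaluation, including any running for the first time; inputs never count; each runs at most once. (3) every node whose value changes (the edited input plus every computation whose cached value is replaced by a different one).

New value of v5: -3.
Computations that run: v3, v5 — 2 in total.
Values that change: in2, v3, v5.

First evaluation (everything demanded from the output):
  v3 = min2(6, 6) = 6
  v5 = min2(6, 6) = 6

Propagation after the edit:
  v3: runs — in2 6->-3; in2 6->-3; result -3.
  v5: runs — in2 6->-3; v3 6->-3; result -3.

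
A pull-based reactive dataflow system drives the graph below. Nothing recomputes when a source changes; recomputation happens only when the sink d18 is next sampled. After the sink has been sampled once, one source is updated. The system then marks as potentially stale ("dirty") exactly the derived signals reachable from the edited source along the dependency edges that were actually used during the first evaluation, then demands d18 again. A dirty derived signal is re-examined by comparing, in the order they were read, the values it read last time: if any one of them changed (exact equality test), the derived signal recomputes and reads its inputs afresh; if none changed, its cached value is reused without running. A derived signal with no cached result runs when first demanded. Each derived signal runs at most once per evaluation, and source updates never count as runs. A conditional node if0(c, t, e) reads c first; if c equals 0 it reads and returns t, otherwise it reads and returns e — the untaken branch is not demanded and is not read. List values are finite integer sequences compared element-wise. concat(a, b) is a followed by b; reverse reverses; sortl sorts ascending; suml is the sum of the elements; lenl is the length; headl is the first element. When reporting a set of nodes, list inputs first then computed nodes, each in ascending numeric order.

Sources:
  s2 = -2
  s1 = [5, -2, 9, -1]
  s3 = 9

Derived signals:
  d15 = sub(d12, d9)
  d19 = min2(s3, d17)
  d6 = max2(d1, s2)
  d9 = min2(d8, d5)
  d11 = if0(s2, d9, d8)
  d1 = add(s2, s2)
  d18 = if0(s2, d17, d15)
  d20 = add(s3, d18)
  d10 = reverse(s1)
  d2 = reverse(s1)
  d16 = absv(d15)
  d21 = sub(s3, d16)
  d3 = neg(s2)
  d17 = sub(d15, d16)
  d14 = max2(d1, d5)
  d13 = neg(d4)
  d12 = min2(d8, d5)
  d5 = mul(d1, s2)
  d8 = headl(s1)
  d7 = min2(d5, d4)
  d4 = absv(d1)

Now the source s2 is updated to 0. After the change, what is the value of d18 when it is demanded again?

First evaluation (everything demanded from the output):
  d1 = add(-2, -2) = -4
  d5 = mul(-4, -2) = 8
  d8 = headl([5, -2, 9, -1]) = 5
  d9 = min2(5, 8) = 5
  d12 = min2(5, 8) = 5
  d15 = sub(5, 5) = 0
  d18 = if0(s2=-2 -> else branch d15) = 0

Propagation after the edit:
  d1: runs — s2 -2->0; s2 -2->0; result 0.
  d5: runs — d1 -4->0; s2 -2->0; result 0.
  d9: runs — d5 8->0; result 0.
  d12: runs — d5 8->0; result 0.
  d15: runs — d12 5->0; d9 5->0; result 0 (same value as before).
  d16: demanded for the first time — runs, produces 0.
  d17: demanded for the first time — runs, produces 0.
  d18: runs — s2 -2->0; result 0 (same value as before).

Key observation: a condition flipped, so demand reaches new nodes — d16, d17 run for the first time.

New value of d18: 0.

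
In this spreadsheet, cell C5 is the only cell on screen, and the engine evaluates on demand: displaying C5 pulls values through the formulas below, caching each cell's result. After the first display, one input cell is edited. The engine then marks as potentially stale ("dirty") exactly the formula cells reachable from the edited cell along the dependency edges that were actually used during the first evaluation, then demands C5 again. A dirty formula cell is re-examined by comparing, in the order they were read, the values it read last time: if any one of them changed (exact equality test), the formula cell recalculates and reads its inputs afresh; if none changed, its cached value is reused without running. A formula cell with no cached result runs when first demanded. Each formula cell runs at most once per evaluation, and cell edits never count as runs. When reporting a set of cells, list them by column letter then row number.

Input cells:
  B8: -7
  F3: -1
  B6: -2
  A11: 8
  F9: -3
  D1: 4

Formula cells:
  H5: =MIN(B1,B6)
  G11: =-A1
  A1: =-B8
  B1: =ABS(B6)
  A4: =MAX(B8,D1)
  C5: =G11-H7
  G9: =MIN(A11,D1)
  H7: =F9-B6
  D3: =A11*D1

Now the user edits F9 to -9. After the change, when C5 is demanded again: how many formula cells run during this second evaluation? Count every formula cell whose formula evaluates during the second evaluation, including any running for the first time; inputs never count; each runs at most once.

Run set: C5, H7 (2 run).

Initial pass — values computed on the first demand:
  A1 = -(-7) = 7
  G11 = -(7) = -7
  H7 = -3 - -2 = -1
  C5 = -7 - -1 = -6

Second demand — change propagation:
  H7: re-runs because F9 -3->-9; new result -7.
  C5: re-runs because H7 -1->-7; new result 0.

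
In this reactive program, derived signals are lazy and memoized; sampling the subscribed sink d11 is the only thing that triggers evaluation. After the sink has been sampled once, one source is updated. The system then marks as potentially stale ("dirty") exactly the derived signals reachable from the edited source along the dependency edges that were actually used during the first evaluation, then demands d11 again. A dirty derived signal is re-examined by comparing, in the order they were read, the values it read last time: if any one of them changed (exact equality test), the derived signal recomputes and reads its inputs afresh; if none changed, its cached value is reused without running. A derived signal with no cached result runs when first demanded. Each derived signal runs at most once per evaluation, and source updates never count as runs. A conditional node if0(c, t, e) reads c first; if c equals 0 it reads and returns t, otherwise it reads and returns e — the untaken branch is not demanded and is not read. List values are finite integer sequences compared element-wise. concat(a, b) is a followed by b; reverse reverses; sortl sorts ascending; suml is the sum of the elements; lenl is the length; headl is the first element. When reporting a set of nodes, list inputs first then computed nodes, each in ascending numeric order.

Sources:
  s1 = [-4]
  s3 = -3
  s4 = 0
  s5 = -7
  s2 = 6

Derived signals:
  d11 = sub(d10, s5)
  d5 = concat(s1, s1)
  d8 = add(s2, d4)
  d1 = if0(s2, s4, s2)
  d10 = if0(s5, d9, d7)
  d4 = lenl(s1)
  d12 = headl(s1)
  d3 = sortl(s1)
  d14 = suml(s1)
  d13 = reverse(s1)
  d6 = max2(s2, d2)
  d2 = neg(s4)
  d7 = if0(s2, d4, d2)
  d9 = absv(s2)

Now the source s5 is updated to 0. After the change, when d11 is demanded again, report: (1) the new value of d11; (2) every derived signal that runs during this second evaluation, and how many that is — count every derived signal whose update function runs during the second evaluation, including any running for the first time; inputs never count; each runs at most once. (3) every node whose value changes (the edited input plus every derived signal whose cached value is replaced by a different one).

Demanding d11 again yields 6.
3 derived signals run: d9, d10, d11.
The nodes whose values change: s5, d10, d11.
Note the branch switch — d9 had no cache and runs now for the first time.

First demand of the output computes:
  d2 = neg(0) = 0
  d7 = if0(s2=6 -> else branch d2) = 0
  d10 = if0(s5=-7 -> else branch d7) = 0
  d11 = sub(0, -7) = 7

After the edit, cleaning proceeds:
  d9: had never run; runs now, result 6.
  d10: a read changed (s5 -7->0) — executes, giving 6.
  d11: a read changed (d10 0->6; s5 -7->0) — executes, giving 6.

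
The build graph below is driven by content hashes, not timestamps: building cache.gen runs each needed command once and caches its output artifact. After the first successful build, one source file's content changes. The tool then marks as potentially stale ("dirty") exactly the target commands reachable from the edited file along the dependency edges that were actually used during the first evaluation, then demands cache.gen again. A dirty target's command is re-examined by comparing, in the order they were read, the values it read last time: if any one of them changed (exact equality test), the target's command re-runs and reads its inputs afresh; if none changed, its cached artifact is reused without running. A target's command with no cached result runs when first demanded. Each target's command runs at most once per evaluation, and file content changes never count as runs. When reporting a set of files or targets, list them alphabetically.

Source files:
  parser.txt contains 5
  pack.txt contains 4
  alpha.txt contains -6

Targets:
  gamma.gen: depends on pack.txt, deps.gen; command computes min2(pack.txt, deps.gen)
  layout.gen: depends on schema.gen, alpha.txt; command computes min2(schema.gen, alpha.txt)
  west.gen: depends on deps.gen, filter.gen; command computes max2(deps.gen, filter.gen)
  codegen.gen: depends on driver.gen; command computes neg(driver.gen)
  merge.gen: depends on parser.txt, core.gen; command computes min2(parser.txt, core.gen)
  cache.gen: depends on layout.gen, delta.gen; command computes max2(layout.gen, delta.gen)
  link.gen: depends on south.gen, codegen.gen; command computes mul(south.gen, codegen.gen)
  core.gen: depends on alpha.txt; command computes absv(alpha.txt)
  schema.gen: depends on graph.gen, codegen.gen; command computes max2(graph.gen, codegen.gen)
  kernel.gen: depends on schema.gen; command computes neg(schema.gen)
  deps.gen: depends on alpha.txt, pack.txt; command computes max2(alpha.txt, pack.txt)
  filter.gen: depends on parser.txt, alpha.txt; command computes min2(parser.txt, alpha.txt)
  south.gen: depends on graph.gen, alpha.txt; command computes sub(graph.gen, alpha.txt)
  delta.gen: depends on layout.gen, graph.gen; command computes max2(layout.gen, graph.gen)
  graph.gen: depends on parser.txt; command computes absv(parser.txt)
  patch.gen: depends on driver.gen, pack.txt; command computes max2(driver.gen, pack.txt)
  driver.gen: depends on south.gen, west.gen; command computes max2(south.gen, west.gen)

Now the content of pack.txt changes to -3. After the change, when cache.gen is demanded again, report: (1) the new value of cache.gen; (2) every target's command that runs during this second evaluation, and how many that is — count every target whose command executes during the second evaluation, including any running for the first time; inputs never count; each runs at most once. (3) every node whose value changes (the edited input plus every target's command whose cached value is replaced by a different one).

cache.gen now evaluates to 5.
Run set: deps.gen, driver.gen, west.gen (3 run).
Changed values: deps.gen, pack.txt, west.gen.
The important point: driver.gen recomputes to an identical value, and the output ends up unchanged.

Initial pass — values computed on the first demand:
  deps.gen = max2(-6, 4) = 4
  filter.gen = min2(5, -6) = -6
  graph.gen = absv(5) = 5
  south.gen = sub(5, -6) = 11
  west.gen = max2(4, -6) = 4
  driver.gen = max2(11, 4) = 11
  codegen.gen = neg(11) = -11
  schema.gen = max2(5, -11) = 5
  layout.gen = min2(5, -6) = -6
  delta.gen = max2(-6, 5) = 5
  cache.gen = max2(-6, 5) = 5

Second demand — change propagation:
  deps.gen: re-runs because pack.txt 4->-3; new result -3.
  west.gen: re-runs because deps.gen 4->-3; new result -3.
  driver.gen: re-runs because west.gen 4->-3; new result 11 (unchanged).
  codegen.gen: re-examined; everything it read last time is the same (driver.gen unchanged) — cache -11 kept, no run.
  schema.gen: re-examined; everything it read last time is the same (graph.gen unchanged, codegen.gen unchanged) — cache 5 kept, no run.
  layout.gen: re-examined; everything it read last time is the same (schema.gen unchanged, alpha.txt unchanged) — cache -6 kept, no run.
  delta.gen: re-examined; everything it read last time is the same (layout.gen unchanged, graph.gen unchanged) — cache 5 kept, no run.
  cache.gen: re-examined; everything it read last time is the same (layout.gen unchanged, delta.gen unchanged) — cache 5 kept, no run.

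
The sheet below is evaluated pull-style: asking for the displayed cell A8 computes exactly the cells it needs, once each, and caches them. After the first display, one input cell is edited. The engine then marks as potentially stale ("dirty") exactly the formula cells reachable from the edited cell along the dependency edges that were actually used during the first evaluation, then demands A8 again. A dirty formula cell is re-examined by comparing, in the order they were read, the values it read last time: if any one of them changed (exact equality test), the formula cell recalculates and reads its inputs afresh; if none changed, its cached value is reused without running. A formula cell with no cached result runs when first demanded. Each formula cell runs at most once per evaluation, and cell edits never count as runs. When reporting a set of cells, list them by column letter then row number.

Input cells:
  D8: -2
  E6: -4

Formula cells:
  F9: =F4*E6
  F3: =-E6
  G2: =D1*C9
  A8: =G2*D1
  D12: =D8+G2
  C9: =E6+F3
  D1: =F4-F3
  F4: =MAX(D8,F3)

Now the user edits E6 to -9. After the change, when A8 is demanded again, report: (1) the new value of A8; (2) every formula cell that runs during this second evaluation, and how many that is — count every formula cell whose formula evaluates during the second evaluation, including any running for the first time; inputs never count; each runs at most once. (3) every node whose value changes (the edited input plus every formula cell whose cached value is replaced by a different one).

Demanding A8 again yields 0.
4 formula cells run: C9, D1, F3, F4.
The nodes whose values change: E6, F3, F4.
Note where the cutoff bites: G2 is checked, finds nothing changed, and keeps its cache.

First demand of the output computes:
  F3 = -(-4) = 4
  C9 = -4 + 4 = 0
  F4 = MAX(-2, 4) = 4
  D1 = 4 - 4 = 0
  G2 = 0 * 0 = 0
  A8 = 0 * 0 = 0

After the edit, cleaning proceeds:
  F3: a read changed (E6 -4->-9) — executes, giving 9.
  C9: a read changed (E6 -4->-9; F3 4->9) — executes, giving 0 — identical to its old value.
  F4: a read changed (F3 4->9) — executes, giving 9.
  D1: a read changed (F4 4->9; F3 4->9) — executes, giving 0 — identical to its old value.
  G2: dirty, but its reads are unchanged (D1 unchanged, C9 unchanged); cached 0 stands.
  A8: dirty, but its reads are unchanged (G2 unchanged, D1 unchanged); cached 0 stands.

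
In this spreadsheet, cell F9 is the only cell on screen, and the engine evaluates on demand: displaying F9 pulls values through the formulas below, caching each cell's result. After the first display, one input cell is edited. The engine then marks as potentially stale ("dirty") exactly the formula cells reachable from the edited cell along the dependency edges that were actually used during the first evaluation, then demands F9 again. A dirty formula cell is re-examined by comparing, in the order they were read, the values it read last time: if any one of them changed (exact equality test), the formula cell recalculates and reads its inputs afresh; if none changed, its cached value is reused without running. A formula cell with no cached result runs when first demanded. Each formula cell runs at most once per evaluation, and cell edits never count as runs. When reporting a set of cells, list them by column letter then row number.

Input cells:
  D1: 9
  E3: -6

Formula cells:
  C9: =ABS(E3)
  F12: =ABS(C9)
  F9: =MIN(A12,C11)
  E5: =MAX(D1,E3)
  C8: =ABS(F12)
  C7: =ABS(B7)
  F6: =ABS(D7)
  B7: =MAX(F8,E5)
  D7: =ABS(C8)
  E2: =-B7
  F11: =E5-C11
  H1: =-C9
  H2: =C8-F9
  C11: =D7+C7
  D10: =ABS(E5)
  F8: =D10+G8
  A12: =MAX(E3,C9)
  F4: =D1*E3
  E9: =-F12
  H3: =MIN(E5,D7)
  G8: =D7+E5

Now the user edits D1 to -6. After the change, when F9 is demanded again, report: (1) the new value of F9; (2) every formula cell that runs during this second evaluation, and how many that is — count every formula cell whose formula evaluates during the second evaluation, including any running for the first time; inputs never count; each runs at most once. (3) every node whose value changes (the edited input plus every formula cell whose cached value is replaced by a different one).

Initial pass — values computed on the first demand:
  C9 = ABS(-6) = 6
  A12 = MAX(-6, 6) = 6
  E5 = MAX(9, -6) = 9
  D10 = ABS(9) = 9
  F12 = ABS(6) = 6
  C8 = ABS(6) = 6
  D7 = ABS(6) = 6
  G8 = 6 + 9 = 15
  F8 = 9 + 15 = 24
  B7 = MAX(24, 9) = 24
  C7 = ABS(24) = 24
  C11 = 6 + 24 = 30
  F9 = MIN(6, 30) = 6

Second demand — change propagation:
  E5: re-runs because D1 9->-6; new result -6.
  D10: re-runs because E5 9->-6; new result 6.
  G8: re-runs because E5 9->-6; new result 0.
  F8: re-runs because D10 9->6; G8 15->0; new result 6.
  B7: re-runs because F8 24->6; E5 9->-6; new result 6.
  C7: re-runs because B7 24->6; new result 6.
  C11: re-runs because C7 24->6; new result 12.
  F9: re-runs because C11 30->12; new result 6 (unchanged).

F9 now evaluates to 6.
Run set: B7, C7, C11, D10, E5, F8, F9, G8 (8 run).
Changed values: B7, C7, C11, D1, D10, E5, F8, G8.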